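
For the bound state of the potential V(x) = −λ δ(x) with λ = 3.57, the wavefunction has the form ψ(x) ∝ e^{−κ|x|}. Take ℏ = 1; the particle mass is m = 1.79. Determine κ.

κ = 6.39

Integrating the TISE across x = 0 gives the cusp condition ψ'(0⁺) − ψ'(0⁻) = −(2mλ/ℏ²)ψ(0).
With ψ ∝ e^{−κ|x|} this yields −2κ = −2mλ/ℏ², so κ = mλ/ℏ² = 6.390.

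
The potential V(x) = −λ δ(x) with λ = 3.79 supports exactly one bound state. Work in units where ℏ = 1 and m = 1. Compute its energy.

E = -7.18

The bound state is ψ(x) = √κ e^{−κ|x|}. The derivative jump ψ'(0⁺) − ψ'(0⁻) = −(2mλ/ℏ²)ψ(0) fixes κ = mλ/ℏ² = 3.790.
Then E = −ℏ²κ²/(2m) = −mλ²/(2ℏ²) = -7.182.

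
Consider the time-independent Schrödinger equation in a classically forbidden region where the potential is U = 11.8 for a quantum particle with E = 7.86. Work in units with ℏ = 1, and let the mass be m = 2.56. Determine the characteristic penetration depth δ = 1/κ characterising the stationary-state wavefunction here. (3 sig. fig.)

δ = 0.223

Since E < U the TISE in this region is ψ'' = κ²ψ with κ = √(2m(U − E))/ℏ.
κ = √(2 × 2.56 × 3.94) = 4.491. The penetration depth is δ = 1/κ = 0.223.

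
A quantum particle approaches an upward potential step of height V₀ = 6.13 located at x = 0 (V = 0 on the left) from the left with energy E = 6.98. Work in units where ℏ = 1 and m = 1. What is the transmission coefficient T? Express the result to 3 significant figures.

T = 0.767

On each side the TISE gives plane waves with k = √(2m(E − V))/ℏ: k₁ = √(2·1·6.98) = 3.736, k₂ = √(2·1·0.85) = 1.304.
Continuity of ψ and ψ′ at the step yields the reflection amplitude r = (k₁ − k₂)/(k₁ + k₂) = 0.4826; thus R = |r|² = 0.2329, T = 0.7671.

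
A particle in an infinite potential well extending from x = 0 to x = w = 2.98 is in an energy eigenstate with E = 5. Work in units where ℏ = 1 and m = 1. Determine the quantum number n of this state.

For an infinite well E_n = n²π²ℏ²/(2mw²), so n = (w/πℏ)√(2mE).
n = (2.98/π) × √(2 × 1 × 5) = 3.000 → n = 3.

n = 3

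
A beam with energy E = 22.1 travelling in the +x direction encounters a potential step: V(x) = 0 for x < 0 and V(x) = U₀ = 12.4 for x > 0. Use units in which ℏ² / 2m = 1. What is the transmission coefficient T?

T = 0.959

The wavenumbers are k₁ = √(2mE)/ℏ = 4.701 on the left and k₂ = √(2m(E − U₀))/ℏ = 3.114 on the right.
Matching ψ and ψ′ at x = 0 gives r = (k₁ − k₂)/(k₁ + k₂), so R = r² = 0.04121 and T = 1 − R = 0.9588.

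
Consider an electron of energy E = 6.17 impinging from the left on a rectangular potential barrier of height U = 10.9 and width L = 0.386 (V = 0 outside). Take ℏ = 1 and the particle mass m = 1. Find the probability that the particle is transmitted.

Since E < U the interior solution is evanescent with decay constant κ = √(2m(U − E))/ℏ = 3.076.
κL = 1.187, sinh(κL) = 1.486.
Matching ψ, ψ′ at both faces gives T = [1 + U² sinh²(κL) / (4E(U − E))]⁻¹ = 1/3.249 = 0.308.

T = 0.308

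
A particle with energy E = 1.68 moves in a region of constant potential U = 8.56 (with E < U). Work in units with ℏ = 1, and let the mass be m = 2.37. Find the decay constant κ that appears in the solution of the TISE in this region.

Since E < U the TISE in this region is ψ'' = κ²ψ with κ = √(2m(U − E))/ℏ.
κ = √(2 × 2.37 × 6.88) = 5.711.

κ = 5.71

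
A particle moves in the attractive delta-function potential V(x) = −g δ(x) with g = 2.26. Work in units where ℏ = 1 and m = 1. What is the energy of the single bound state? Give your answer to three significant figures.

E = -2.55

The bound state is ψ(x) = √κ e^{−κ|x|}. The derivative jump ψ'(0⁺) − ψ'(0⁻) = −(2mg/ℏ²)ψ(0) fixes κ = mg/ℏ² = 2.260.
Then E = −ℏ²κ²/(2m) = −mg²/(2ℏ²) = -2.554.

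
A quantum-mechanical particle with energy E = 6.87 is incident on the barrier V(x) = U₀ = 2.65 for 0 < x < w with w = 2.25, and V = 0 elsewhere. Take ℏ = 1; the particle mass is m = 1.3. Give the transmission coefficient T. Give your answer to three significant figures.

Above the barrier the interior wavenumber is k₂ = √(2m(E − U₀))/ℏ = 3.312, giving phase k₂w = 7.453.
Matching at both interfaces gives T⁻¹ = 1 + U₀² sin²(k₂w) / [4E(E − U₀)] = 1.051, hence T = 0.951.

T = 0.951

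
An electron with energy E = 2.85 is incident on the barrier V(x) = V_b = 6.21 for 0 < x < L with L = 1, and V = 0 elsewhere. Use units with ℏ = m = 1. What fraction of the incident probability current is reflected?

R = 0.978

E < V_b: inside the barrier ψ ∝ e^{±κx} with κ = √(2m(V_b − E))/ℏ = 2.592.
κL = 2.592, sinh(κL) = 6.643.
The exact tunnelling result is T⁻¹ = 1 + V_b² sinh²(κL) / [4E(V_b − E)] = 45.43, so T = 0.0220.
R = 1 − T = 0.978.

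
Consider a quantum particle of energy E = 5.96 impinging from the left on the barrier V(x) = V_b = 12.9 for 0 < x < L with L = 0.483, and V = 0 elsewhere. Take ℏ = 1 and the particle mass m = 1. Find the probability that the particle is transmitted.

E < V_b: inside the barrier ψ ∝ e^{±κx} with κ = √(2m(V_b − E))/ℏ = 3.726.
κL = 1.799, sinh(κL) = 2.940.
The exact tunnelling result is T⁻¹ = 1 + V_b² sinh²(κL) / [4E(V_b − E)] = 9.697, so T = 0.103.

T = 0.103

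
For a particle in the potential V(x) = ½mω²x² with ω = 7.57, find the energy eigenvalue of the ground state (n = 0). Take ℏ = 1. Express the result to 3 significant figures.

The oscillator eigenvalues are E_n = ℏω(n + ½), so E_0 = 7.57 × 0.5 = 3.785.

E = 3.79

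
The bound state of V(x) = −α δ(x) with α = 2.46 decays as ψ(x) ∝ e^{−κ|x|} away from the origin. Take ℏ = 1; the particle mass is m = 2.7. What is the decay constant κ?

Integrating the TISE across x = 0 gives the cusp condition ψ'(0⁺) − ψ'(0⁻) = −(2mα/ℏ²)ψ(0).
With ψ ∝ e^{−κ|x|} this yields −2κ = −2mα/ℏ², so κ = mα/ℏ² = 6.642.

κ = 6.64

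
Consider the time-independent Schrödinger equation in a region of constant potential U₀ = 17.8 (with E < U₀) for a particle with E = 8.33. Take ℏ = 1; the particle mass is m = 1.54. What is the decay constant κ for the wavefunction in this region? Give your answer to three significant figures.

κ = 5.40

Since E < U₀ the TISE in this region is ψ'' = κ²ψ with κ = √(2m(U₀ − E))/ℏ.
κ = √(2 × 1.54 × 9.47) = 5.401.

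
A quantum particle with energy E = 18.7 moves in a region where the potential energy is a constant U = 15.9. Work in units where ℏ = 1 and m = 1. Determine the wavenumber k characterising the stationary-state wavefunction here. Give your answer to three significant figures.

With E > U the solution is oscillatory, ψ ∝ e^{±ikx} with k = √(2m(E − U))/ℏ.
k = √(2 × 1 × 2.8) = 2.366.

k = 2.37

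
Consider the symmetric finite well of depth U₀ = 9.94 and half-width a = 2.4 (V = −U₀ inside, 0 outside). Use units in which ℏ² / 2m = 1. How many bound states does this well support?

N = 5

The dimensionless depth is z₀ = a√(2mU₀)/ℏ = 2.4 × √(9.940) = 7.567.
The even/odd transcendental equations gain one root per π/2 in z₀, giving N = 1 + ⌊2z₀/π⌋ = 1 + ⌊4.817⌋ = 5.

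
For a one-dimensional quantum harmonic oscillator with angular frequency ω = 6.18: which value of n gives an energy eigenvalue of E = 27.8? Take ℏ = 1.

Invert E_n = (n + ½)ℏω: n = E/ℏω − ½ = 3.998, so n = 4.

n = 4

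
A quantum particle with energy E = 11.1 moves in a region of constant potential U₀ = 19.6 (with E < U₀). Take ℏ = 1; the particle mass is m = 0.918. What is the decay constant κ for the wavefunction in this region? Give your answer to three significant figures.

Since E < U₀ the TISE in this region is ψ'' = κ²ψ with κ = √(2m(U₀ − E))/ℏ.
κ = √(2 × 0.918 × 8.5) = 3.950.

κ = 3.95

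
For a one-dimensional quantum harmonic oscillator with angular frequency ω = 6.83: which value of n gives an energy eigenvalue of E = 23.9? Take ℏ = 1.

Invert E_n = (n + ½)ℏω: n = E/ℏω − ½ = 2.999, so n = 3.

n = 3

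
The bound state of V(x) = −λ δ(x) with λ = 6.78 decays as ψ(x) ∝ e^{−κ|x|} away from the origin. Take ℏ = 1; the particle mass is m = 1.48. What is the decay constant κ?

κ = 10.0

Integrating the TISE across x = 0 gives the cusp condition ψ'(0⁺) − ψ'(0⁻) = −(2mλ/ℏ²)ψ(0).
With ψ ∝ e^{−κ|x|} this yields −2κ = −2mλ/ℏ², so κ = mλ/ℏ² = 10.03.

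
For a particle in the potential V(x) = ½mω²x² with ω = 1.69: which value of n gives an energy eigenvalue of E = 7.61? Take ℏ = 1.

n = 4

Invert E_n = (n + ½)ℏω: n = E/ℏω − ½ = 4.003, so n = 4.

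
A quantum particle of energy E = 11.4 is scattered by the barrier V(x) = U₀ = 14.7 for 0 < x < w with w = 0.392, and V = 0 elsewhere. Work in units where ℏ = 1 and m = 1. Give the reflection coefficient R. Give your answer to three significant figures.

E < U₀: inside the barrier ψ ∝ e^{±κx} with κ = √(2m(U₀ − E))/ℏ = 2.569.
κw = 1.007, sinh(κw) = 1.186.
Matching ψ, ψ′ at both faces gives T = [1 + U₀² sinh²(κw) / (4E(U₀ − E))]⁻¹ = 1/3.020 = 0.331.
R = 1 − T = 0.669.

R = 0.669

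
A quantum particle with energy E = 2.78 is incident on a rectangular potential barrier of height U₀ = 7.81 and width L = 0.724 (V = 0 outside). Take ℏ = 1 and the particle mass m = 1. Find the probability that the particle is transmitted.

T = 0.0365

Since E < U₀ the interior solution is evanescent with decay constant κ = √(2m(U₀ − E))/ℏ = 3.172.
κL = 2.296, sinh(κL) = 4.919.
The exact tunnelling result is T⁻¹ = 1 + U₀² sinh²(κL) / [4E(U₀ − E)] = 27.38, so T = 0.0365.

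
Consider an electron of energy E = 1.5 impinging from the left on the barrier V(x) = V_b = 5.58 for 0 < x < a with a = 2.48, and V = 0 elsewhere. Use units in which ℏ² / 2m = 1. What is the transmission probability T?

Since E < V_b the interior solution is evanescent with decay constant κ = √(2m(V_b − E))/ℏ = 2.020.
κa = 5.009, sinh(κa) = 74.90.
The exact tunnelling result is T⁻¹ = 1 + V_b² sinh²(κa) / [4E(V_b − E)] = 7137, so T = 0.000140.

T = 0.000140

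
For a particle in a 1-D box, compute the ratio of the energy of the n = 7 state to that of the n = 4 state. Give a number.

3.0625

Since E_n ∝ n², the ratio is (7/4)² = 3.0625.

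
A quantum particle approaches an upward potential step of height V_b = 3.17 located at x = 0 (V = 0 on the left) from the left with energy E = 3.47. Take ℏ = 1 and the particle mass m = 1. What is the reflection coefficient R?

R = 0.298

The wavenumbers are k₁ = √(2mE)/ℏ = 2.634 on the left and k₂ = √(2m(E − V_b))/ℏ = 0.7746 on the right.
Matching ψ and ψ′ at x = 0 gives r = (k₁ − k₂)/(k₁ + k₂), so R = r² = 0.2976 and T = 1 − R = 0.7024.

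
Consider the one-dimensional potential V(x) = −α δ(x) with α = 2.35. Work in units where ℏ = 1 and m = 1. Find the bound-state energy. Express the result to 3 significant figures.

For x ≠ 0 the bound state is ψ ∝ e^{−κ|x|}; integrating the TISE across the delta gives the cusp condition 2κ = 2mα/ℏ², so κ = 2.350.
Then E = −ℏ²κ²/(2m) = −mα²/(2ℏ²) = -2.761.

E = -2.76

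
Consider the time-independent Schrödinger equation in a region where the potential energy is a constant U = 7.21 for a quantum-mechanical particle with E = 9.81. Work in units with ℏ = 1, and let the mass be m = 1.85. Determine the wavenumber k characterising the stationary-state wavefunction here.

k = 3.10

With E > U the solution is oscillatory, ψ ∝ e^{±ikx} with k = √(2m(E − U))/ℏ.
k = √(2 × 1.85 × 2.6) = 3.102.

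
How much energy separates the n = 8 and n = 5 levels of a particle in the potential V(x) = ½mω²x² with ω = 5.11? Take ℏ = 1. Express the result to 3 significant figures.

ΔE = 15.3

E_n = ℏω(n + ½), so ΔE = (8 − 5) ℏω = 3 × 5.11 = 15.33.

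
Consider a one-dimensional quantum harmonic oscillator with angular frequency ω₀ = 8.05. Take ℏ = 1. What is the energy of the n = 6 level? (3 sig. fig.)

The oscillator eigenvalues are E_n = ℏω₀(n + ½), so E_6 = 8.05 × 6.5 = 52.33.

E = 52.3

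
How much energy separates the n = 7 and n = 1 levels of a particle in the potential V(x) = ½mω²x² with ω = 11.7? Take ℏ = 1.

E_n = ℏω(n + ½), so ΔE = (7 − 1) ℏω = 6 × 11.7 = 70.20.

ΔE = 70.2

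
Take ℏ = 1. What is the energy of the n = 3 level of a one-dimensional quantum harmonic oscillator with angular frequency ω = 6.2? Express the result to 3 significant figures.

The oscillator eigenvalues are E_n = ℏω(n + ½), so E_3 = 6.2 × 3.5 = 21.70.

E = 21.7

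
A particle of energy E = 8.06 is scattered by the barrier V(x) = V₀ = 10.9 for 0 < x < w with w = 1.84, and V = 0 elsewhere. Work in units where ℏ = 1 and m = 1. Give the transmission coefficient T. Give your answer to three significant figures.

Since E < V₀ the interior solution is evanescent with decay constant κ = √(2m(V₀ − E))/ℏ = 2.383.
κw = 4.385, sinh(κw) = 40.12.
The exact tunnelling result is T⁻¹ = 1 + V₀² sinh²(κw) / [4E(V₀ − E)] = 2090, so T = 0.000479.

T = 0.000479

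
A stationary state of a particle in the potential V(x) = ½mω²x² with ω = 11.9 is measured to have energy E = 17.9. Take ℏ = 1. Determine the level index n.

n = 1

Invert E_n = (n + ½)ℏω: n = E/ℏω − ½ = 1.004, so n = 1.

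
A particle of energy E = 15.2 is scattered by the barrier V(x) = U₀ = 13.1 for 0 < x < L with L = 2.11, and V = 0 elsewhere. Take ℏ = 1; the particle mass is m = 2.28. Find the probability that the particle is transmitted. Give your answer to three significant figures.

E > U₀: inside the barrier k₂ = √(2m(E − U₀))/ℏ = 3.095, k₂L = 6.529.
T = [1 + U₀² sin²(k₂L) / (4E(E − U₀))]⁻¹ = 1/1.080 = 0.926.

T = 0.926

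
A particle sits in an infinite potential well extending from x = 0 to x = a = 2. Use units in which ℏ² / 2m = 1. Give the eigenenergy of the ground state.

E = 2.47

Requiring ψ(0) = ψ(a) = 0 quantises k = nπ/a, hence E_n = ℏ²k²/2m = n²π²ℏ²/(2ma²).
E_1 = 1² × π² / (2 × 0.5 × 2²) = 2.467.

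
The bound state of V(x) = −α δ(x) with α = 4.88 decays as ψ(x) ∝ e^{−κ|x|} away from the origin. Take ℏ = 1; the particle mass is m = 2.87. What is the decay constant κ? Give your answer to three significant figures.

κ = 14.0

Integrate −(ℏ²/2m)ψ'' − αδ(x)ψ = Eψ from −ε to +ε: the ψ'' term gives ψ'(0⁺) − ψ'(0⁻) and the δ term gives −(2mα/ℏ²)ψ(0).
With ψ ∝ e^{−κ|x|} this yields −2κ = −2mα/ℏ², so κ = mα/ℏ² = 14.01.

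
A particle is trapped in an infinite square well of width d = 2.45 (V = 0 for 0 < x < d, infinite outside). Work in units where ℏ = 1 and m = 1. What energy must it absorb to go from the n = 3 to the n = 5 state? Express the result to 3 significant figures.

ΔE = 13.2

E_n = n²π²ℏ²/(2md²), so ΔE = (5² − 3²) π²ℏ²/(2md²).
ΔE = 16 × π² / (2 × 1 × 2.45²) = 13.15.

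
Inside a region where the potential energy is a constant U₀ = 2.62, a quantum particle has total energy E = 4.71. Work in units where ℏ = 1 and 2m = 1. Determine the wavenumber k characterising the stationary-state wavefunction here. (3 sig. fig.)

k = 1.45

With E > U₀ the solution is oscillatory, ψ ∝ e^{±ikx} with k = √(2m(E − U₀))/ℏ.
k = √(2 × 0.5 × 2.09) = 1.446.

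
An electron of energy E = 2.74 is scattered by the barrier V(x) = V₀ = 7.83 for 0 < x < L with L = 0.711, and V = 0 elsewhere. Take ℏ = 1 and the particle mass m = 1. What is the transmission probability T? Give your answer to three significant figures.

T = 0.0383

Since E < V₀ the interior solution is evanescent with decay constant κ = √(2m(V₀ − E))/ℏ = 3.191.
κL = 2.269, sinh(κL) = 4.781.
Matching ψ, ψ′ at both faces gives T = [1 + V₀² sinh²(κL) / (4E(V₀ − E))]⁻¹ = 1/26.12 = 0.0383.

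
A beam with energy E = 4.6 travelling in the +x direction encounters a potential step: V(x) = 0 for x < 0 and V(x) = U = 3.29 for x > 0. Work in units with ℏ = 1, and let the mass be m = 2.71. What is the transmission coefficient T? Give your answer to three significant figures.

On each side the TISE gives plane waves with k = √(2m(E − V))/ℏ: k₁ = √(2·2.71·4.6) = 4.993, k₂ = √(2·2.71·1.31) = 2.665.
Matching ψ and ψ′ at x = 0 gives r = (k₁ − k₂)/(k₁ + k₂), so R = r² = 0.09246 and T = 1 − R = 0.9075.

T = 0.908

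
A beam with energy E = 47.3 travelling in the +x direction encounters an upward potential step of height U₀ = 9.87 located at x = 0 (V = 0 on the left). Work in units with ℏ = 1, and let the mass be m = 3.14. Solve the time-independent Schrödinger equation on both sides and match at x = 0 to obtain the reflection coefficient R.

The wavenumbers are k₁ = √(2mE)/ℏ = 17.23 on the left and k₂ = √(2m(E − U₀))/ℏ = 15.33 on the right.
Matching ψ and ψ′ at x = 0 gives r = (k₁ − k₂)/(k₁ + k₂), so R = r² = 0.003416 and T = 1 − R = 0.9966.

R = 0.00342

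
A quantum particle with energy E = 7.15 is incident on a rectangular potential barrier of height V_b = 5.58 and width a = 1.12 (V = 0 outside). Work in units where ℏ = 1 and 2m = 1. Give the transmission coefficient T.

T = 0.597

Above the barrier the interior wavenumber is k₂ = √(2m(E − V_b))/ℏ = 1.253, giving phase k₂a = 1.403.
T = [1 + V_b² sin²(k₂a) / (4E(E − V_b))]⁻¹ = 1/1.674 = 0.597.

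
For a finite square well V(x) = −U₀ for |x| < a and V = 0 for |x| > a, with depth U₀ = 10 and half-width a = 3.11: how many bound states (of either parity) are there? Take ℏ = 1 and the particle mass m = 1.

The dimensionless depth is z₀ = a√(2mU₀)/ℏ = 3.11 × √(20.00) = 13.91.
The even/odd transcendental equations gain one root per π/2 in z₀, giving N = 1 + ⌊2z₀/π⌋ = 1 + ⌊8.854⌋ = 9.

N = 9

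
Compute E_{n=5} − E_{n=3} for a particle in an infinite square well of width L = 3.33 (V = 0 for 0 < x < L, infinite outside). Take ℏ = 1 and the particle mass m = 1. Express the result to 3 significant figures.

ΔE = 7.12

E_n = n²π²ℏ²/(2mL²), so ΔE = (5² − 3²) π²ℏ²/(2mL²).
ΔE = 16 × π² / (2 × 1 × 3.33²) = 7.120.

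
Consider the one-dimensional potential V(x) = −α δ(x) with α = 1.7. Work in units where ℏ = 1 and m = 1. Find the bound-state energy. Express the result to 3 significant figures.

For x ≠ 0 the bound state is ψ ∝ e^{−κ|x|}; integrating the TISE across the delta gives the cusp condition 2κ = 2mα/ℏ², so κ = 1.700.
Then E = −ℏ²κ²/(2m) = −mα²/(2ℏ²) = -1.445.

E = -1.45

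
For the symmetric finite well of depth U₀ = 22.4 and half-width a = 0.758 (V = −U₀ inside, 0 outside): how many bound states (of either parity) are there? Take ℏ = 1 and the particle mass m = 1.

The dimensionless depth is z₀ = a√(2mU₀)/ℏ = 0.758 × √(44.80) = 5.074.
The even/odd transcendental equations gain one root per π/2 in z₀, giving N = 1 + ⌊2z₀/π⌋ = 1 + ⌊3.230⌋ = 4.

N = 4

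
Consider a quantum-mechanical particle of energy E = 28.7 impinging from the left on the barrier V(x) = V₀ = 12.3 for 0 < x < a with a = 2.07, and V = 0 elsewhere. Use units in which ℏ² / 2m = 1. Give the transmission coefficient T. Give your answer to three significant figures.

E > V₀: inside the barrier k₂ = √(2m(E − V₀))/ℏ = 4.050, k₂a = 8.383.
T = [1 + V₀² sin²(k₂a) / (4E(E − V₀))]⁻¹ = 1/1.060 = 0.943.

T = 0.943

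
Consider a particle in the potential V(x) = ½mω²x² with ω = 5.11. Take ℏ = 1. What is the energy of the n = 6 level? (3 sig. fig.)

The oscillator eigenvalues are E_n = ℏω(n + ½), so E_6 = 5.11 × 6.5 = 33.22.

E = 33.2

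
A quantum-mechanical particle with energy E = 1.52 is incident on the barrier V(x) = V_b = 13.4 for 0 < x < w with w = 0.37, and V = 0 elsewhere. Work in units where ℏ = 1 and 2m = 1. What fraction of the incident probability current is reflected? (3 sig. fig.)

Since E < V_b the interior solution is evanescent with decay constant κ = √(2m(V_b − E))/ℏ = 3.447.
κw = 1.275, sinh(κw) = 1.650.
The exact tunnelling result is T⁻¹ = 1 + V_b² sinh²(κw) / [4E(V_b − E)] = 7.770, so T = 0.129.
R = 1 − T = 0.871.

R = 0.871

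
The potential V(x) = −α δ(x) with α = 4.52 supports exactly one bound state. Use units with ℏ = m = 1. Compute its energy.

The bound state is ψ(x) = √κ e^{−κ|x|}. The derivative jump ψ'(0⁺) − ψ'(0⁻) = −(2mα/ℏ²)ψ(0) fixes κ = mα/ℏ² = 4.520.
Then E = −ℏ²κ²/(2m) = −mα²/(2ℏ²) = -10.22.

E = -10.2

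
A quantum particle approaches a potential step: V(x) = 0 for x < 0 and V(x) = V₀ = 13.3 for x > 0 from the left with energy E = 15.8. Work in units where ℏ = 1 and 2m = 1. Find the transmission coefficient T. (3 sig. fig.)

T = 0.814

The wavenumbers are k₁ = √(2mE)/ℏ = 3.975 on the left and k₂ = √(2m(E − V₀))/ℏ = 1.581 on the right.
Continuity of ψ and ψ′ at the step yields the reflection amplitude r = (k₁ − k₂)/(k₁ + k₂) = 0.4308; thus R = |r|² = 0.1856, T = 0.8144.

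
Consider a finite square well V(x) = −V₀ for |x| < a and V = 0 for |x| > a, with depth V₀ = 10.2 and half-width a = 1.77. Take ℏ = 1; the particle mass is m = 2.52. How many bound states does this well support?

N = 9

The dimensionless depth is z₀ = a√(2mV₀)/ℏ = 1.77 × √(51.41) = 12.69.
The even/odd transcendental equations gain one root per π/2 in z₀, giving N = 1 + ⌊2z₀/π⌋ = 1 + ⌊8.079⌋ = 9.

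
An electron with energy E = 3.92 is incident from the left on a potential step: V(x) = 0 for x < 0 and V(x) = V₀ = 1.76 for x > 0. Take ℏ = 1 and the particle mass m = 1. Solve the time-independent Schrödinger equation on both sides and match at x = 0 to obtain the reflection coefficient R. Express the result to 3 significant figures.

R = 0.0219

The wavenumbers are k₁ = √(2mE)/ℏ = 2.800 on the left and k₂ = √(2m(E − V₀))/ℏ = 2.078 on the right.
Continuity of ψ and ψ′ at the step yields the reflection amplitude r = (k₁ − k₂)/(k₁ + k₂) = 0.1479; thus R = |r|² = 0.02188, T = 0.9781.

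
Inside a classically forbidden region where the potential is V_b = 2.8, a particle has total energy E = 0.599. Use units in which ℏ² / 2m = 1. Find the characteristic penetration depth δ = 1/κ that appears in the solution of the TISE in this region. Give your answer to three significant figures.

δ = 0.674

Since E < V_b the TISE in this region is ψ'' = κ²ψ with κ = √(2m(V_b − E))/ℏ.
κ = √(2 × 0.5 × 2.201) = 1.484. The penetration depth is δ = 1/κ = 0.674.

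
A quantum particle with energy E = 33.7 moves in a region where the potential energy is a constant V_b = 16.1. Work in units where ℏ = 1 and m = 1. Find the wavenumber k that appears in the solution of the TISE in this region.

With E > V_b the solution is oscillatory, ψ ∝ e^{±ikx} with k = √(2m(E − V_b))/ℏ.
k = √(2 × 1 × 17.6) = 5.933.

k = 5.93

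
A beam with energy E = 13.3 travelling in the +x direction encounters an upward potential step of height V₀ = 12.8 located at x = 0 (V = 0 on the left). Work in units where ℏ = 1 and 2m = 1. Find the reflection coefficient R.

R = 0.456

On each side the TISE gives plane waves with k = √(2m(E − V))/ℏ: k₁ = √(2·½·13.3) = 3.647, k₂ = √(2·½·0.5) = 0.7071.
Matching ψ and ψ′ at x = 0 gives r = (k₁ − k₂)/(k₁ + k₂), so R = r² = 0.4559 and T = 1 − R = 0.5441.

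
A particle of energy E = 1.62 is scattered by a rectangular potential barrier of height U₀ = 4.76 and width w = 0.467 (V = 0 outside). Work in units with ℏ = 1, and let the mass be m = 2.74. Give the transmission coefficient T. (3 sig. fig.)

T = 0.0722

E < U₀: inside the barrier ψ ∝ e^{±κx} with κ = √(2m(U₀ − E))/ℏ = 4.148.
κw = 1.937, sinh(κw) = 3.398.
The exact tunnelling result is T⁻¹ = 1 + U₀² sinh²(κw) / [4E(U₀ − E)] = 13.85, so T = 0.0722.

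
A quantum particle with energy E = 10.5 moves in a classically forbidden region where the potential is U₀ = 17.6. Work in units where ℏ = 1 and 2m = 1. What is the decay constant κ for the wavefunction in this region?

Since E < U₀ the TISE in this region is ψ'' = κ²ψ with κ = √(2m(U₀ − E))/ℏ.
κ = √(2 × 0.5 × 7.1) = 2.665.

κ = 2.66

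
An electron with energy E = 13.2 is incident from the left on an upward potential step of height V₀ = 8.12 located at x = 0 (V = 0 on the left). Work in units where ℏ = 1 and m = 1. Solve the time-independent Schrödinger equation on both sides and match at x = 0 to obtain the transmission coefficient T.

On each side the TISE gives plane waves with k = √(2m(E − V))/ℏ: k₁ = √(2·1·13.2) = 5.138, k₂ = √(2·1·5.08) = 3.187.
Continuity of ψ and ψ′ at the step yields the reflection amplitude r = (k₁ − k₂)/(k₁ + k₂) = 0.2343; thus R = |r|² = 0.05489, T = 0.9451.

T = 0.945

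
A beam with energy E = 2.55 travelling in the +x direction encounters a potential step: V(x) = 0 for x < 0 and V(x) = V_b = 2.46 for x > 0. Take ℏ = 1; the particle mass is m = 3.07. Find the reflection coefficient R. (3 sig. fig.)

On each side the TISE gives plane waves with k = √(2m(E − V))/ℏ: k₁ = √(2·3.07·2.55) = 3.957, k₂ = √(2·3.07·0.09) = 0.7434.
Continuity of ψ and ψ′ at the step yields the reflection amplitude r = (k₁ − k₂)/(k₁ + k₂) = 0.6837; thus R = |r|² = 0.4674, T = 0.5326.

R = 0.467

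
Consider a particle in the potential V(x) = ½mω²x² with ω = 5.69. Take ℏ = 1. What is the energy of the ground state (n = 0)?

E = 2.85

Using E_n = (n + ½)ℏω: E_0 = 0.5 × 5.69 = 2.845.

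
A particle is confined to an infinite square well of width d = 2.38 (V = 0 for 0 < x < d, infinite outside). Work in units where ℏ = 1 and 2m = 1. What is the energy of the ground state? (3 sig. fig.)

Requiring ψ(0) = ψ(d) = 0 quantises k = nπ/d, hence E_n = ℏ²k²/2m = n²π²ℏ²/(2md²).
E_1 = 1² × π² / (2 × 0.5 × 2.38²) = 1.742.

E = 1.74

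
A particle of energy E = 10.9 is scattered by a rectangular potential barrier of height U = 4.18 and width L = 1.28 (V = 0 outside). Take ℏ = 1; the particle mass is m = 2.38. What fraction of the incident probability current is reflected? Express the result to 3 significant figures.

R = 0.0383

Above the barrier the interior wavenumber is k₂ = √(2m(E − U))/ℏ = 5.656, giving phase k₂L = 7.239.
Matching at both interfaces gives T⁻¹ = 1 + U² sin²(k₂L) / [4E(E − U)] = 1.040, hence T = 0.962.
R = 1 − T = 0.0383.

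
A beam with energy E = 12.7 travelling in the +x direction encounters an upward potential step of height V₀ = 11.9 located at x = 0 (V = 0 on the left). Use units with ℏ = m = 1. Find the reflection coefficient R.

R = 0.358

The wavenumbers are k₁ = √(2mE)/ℏ = 5.040 on the left and k₂ = √(2m(E − V₀))/ℏ = 1.265 on the right.
Continuity of ψ and ψ′ at the step yields the reflection amplitude r = (k₁ − k₂)/(k₁ + k₂) = 0.5987; thus R = |r|² = 0.3585, T = 0.6415.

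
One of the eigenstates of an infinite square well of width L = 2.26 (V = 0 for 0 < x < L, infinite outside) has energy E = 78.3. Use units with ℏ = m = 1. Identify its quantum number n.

From E_n = n²π²ℏ²/(2mL²) invert to n = √(2mL²E)/(πℏ).
n = (2.26/π) × √(2 × 1 × 78.3) = 9.002 → n = 9.

n = 9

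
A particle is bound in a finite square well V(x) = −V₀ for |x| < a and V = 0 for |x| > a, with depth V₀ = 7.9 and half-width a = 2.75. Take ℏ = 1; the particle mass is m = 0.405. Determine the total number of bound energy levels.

N = 5

The dimensionless depth is z₀ = a√(2mV₀)/ℏ = 2.75 × √(6.399) = 6.956.
The even/odd transcendental equations gain one root per π/2 in z₀, giving N = 1 + ⌊2z₀/π⌋ = 1 + ⌊4.429⌋ = 5.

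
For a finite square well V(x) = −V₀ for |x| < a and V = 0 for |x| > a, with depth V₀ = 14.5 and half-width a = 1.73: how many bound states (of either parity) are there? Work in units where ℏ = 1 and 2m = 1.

N = 5

Define the well-strength parameter z₀ = (a/ℏ)√(2mV₀) = 1.73 × √(2·0.5·14.5) = 6.588.
A new bound state (alternating even/odd) appears each time z₀ passes a multiple of π/2, so N = ⌊2z₀/π⌋ + 1 = ⌊4.194⌋ + 1 = 5.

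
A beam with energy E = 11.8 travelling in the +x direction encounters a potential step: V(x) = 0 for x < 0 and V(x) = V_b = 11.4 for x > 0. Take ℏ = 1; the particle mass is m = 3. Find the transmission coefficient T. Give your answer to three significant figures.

On each side the TISE gives plane waves with k = √(2m(E − V))/ℏ: k₁ = √(2·3·11.8) = 8.414, k₂ = √(2·3·0.4) = 1.549.
Continuity of ψ and ψ′ at the step yields the reflection amplitude r = (k₁ − k₂)/(k₁ + k₂) = 0.6890; thus R = |r|² = 0.4748, T = 0.5252.

T = 0.525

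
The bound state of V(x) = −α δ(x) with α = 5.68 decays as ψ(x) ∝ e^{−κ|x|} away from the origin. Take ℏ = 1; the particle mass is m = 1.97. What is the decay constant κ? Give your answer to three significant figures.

Integrating the TISE across x = 0 gives the cusp condition ψ'(0⁺) − ψ'(0⁻) = −(2mα/ℏ²)ψ(0).
With ψ ∝ e^{−κ|x|} this yields −2κ = −2mα/ℏ², so κ = mα/ℏ² = 11.19.

κ = 11.2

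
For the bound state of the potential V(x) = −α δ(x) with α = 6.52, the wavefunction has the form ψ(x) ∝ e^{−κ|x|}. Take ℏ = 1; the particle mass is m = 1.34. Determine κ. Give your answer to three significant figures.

Integrate −(ℏ²/2m)ψ'' − αδ(x)ψ = Eψ from −ε to +ε: the ψ'' term gives ψ'(0⁺) − ψ'(0⁻) and the δ term gives −(2mα/ℏ²)ψ(0).
With ψ ∝ e^{−κ|x|} this yields −2κ = −2mα/ℏ², so κ = mα/ℏ² = 8.737.

κ = 8.74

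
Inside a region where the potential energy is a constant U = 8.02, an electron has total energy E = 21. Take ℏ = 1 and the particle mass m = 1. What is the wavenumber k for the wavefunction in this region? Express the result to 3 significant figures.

k = 5.10

With E > U the solution is oscillatory, ψ ∝ e^{±ikx} with k = √(2m(E − U))/ℏ.
k = √(2 × 1 × 12.98) = 5.095.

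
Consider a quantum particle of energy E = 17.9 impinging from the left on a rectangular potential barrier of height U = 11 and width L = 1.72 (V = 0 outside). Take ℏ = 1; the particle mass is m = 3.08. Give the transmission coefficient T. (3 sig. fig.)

T = 0.811

E > U: inside the barrier k₂ = √(2m(E − U))/ℏ = 6.520, k₂L = 11.21.
T = [1 + U² sin²(k₂L) / (4E(E − U))]⁻¹ = 1/1.233 = 0.811.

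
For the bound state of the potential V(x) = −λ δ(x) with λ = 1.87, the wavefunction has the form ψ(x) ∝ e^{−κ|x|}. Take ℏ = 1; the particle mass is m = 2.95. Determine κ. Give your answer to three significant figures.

Integrate −(ℏ²/2m)ψ'' − λδ(x)ψ = Eψ from −ε to +ε: the ψ'' term gives ψ'(0⁺) − ψ'(0⁻) and the δ term gives −(2mλ/ℏ²)ψ(0).
With ψ ∝ e^{−κ|x|} this yields −2κ = −2mλ/ℏ², so κ = mλ/ℏ² = 5.517.

κ = 5.52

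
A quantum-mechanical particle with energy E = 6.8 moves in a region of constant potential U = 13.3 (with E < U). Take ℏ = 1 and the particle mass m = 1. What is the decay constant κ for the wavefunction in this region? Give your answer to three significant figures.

κ = 3.61

Since E < U the TISE in this region is ψ'' = κ²ψ with κ = √(2m(U − E))/ℏ.
κ = √(2 × 1 × 6.5) = 3.606.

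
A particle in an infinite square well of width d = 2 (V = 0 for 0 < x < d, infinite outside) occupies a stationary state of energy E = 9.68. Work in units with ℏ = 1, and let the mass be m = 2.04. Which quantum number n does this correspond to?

n = 4

For an infinite well E_n = n²π²ℏ²/(2md²), so n = (d/πℏ)√(2mE).
n = (2/π) × √(2 × 2.04 × 9.68) = 4.001 → n = 4.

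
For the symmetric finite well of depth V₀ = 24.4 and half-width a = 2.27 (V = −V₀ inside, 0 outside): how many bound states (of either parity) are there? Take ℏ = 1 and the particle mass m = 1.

N = 11

Define the well-strength parameter z₀ = (a/ℏ)√(2mV₀) = 2.27 × √(2·1·24.4) = 15.86.
A new bound state (alternating even/odd) appears each time z₀ passes a multiple of π/2, so N = ⌊2z₀/π⌋ + 1 = ⌊10.10⌋ + 1 = 11.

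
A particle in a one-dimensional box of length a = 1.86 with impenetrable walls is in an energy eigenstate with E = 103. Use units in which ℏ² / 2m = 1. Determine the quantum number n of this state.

n = 6

From E_n = n²π²ℏ²/(2ma²) invert to n = √(2ma²E)/(πℏ).
n = (1.86/π) × √(2 × 0.5 × 103) = 6.009 → n = 6.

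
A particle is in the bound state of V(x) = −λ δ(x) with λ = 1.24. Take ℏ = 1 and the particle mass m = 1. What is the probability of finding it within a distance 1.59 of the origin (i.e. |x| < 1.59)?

The normalised bound state is ψ = √κ e^{−κ|x|} with κ = mλ/ℏ² = 1.240.
P(|x| < d) = ∫_{−d}^{d} κ e^{−2κ|x|} dx = 1 − e^{−2κd} = 1 − e^{−3.943} = 0.9806.

P = 0.981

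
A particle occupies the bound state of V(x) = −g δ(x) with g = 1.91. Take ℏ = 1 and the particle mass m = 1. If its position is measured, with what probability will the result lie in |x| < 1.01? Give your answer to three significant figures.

The normalised bound state is ψ = √κ e^{−κ|x|} with κ = mg/ℏ² = 1.910.
P(|x| < d) = ∫_{−d}^{d} κ e^{−2κ|x|} dx = 1 − e^{−2κd} = 1 − e^{−3.858} = 0.9789.

P = 0.979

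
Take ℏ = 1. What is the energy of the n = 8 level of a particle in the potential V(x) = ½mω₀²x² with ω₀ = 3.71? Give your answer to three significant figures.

E = 31.5

The oscillator eigenvalues are E_n = ℏω₀(n + ½), so E_8 = 3.71 × 8.5 = 31.54.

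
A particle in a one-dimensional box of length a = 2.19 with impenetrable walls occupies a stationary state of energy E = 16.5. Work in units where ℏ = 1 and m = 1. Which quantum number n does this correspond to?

From E_n = n²π²ℏ²/(2ma²) invert to n = √(2ma²E)/(πℏ).
n = (2.19/π) × √(2 × 1 × 16.5) = 4.005 → n = 4.

n = 4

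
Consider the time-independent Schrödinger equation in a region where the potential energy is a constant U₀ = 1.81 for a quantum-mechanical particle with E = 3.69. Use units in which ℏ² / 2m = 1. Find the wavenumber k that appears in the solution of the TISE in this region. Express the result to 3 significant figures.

k = 1.37

With E > U₀ the solution is oscillatory, ψ ∝ e^{±ikx} with k = √(2m(E − U₀))/ℏ.
k = √(2 × 0.5 × 1.88) = 1.371.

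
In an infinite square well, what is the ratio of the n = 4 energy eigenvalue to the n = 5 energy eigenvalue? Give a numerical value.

E_n = n²π²ℏ²/(2mL²) so the ratio is n₂²/n₁² = 16/25 = 0.64.

0.64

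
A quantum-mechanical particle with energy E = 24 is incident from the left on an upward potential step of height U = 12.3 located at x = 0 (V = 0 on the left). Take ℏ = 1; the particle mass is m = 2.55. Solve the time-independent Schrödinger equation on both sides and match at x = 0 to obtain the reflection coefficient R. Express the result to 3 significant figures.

R = 0.0316

On each side the TISE gives plane waves with k = √(2m(E − V))/ℏ: k₁ = √(2·2.55·24) = 11.06, k₂ = √(2·2.55·11.7) = 7.725.
Matching ψ and ψ′ at x = 0 gives r = (k₁ − k₂)/(k₁ + k₂), so R = r² = 0.03158 and T = 1 − R = 0.9684.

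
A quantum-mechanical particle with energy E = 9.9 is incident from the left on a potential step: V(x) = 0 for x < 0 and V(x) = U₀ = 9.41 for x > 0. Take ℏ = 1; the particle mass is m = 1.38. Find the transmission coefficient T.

On each side the TISE gives plane waves with k = √(2m(E − V))/ℏ: k₁ = √(2·1.38·9.9) = 5.227, k₂ = √(2·1.38·0.49) = 1.163.
Continuity of ψ and ψ′ at the step yields the reflection amplitude r = (k₁ − k₂)/(k₁ + k₂) = 0.6360; thus R = |r|² = 0.4045, T = 0.5955.

T = 0.595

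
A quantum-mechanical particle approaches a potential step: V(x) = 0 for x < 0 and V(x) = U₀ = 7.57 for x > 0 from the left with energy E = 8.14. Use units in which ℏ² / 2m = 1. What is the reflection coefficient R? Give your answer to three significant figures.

R = 0.338

The wavenumbers are k₁ = √(2mE)/ℏ = 2.853 on the left and k₂ = √(2m(E − U₀))/ℏ = 0.7550 on the right.
Matching ψ and ψ′ at x = 0 gives r = (k₁ − k₂)/(k₁ + k₂), so R = r² = 0.3381 and T = 1 − R = 0.6619.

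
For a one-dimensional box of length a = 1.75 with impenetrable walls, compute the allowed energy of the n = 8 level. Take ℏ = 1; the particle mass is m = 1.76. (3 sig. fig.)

Requiring ψ(0) = ψ(a) = 0 quantises k = nπ/a, hence E_n = ℏ²k²/2m = n²π²ℏ²/(2ma²).
E_8 = 8² × π² / (2 × 1.76 × 1.75²) = 58.60.

E = 58.6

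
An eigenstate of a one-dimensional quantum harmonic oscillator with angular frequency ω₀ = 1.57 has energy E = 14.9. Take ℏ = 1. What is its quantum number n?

n = 9

Invert E_n = (n + ½)ℏω₀: n = E/ℏω₀ − ½ = 8.990, so n = 9.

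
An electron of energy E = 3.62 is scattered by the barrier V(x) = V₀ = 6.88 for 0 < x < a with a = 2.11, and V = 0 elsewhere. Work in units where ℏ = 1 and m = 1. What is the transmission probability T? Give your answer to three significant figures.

T = 0.0000834

E < V₀: inside the barrier ψ ∝ e^{±κx} with κ = √(2m(V₀ − E))/ℏ = 2.553.
κa = 5.388, sinh(κa) = 109.4.
Matching ψ, ψ′ at both faces gives T = [1 + V₀² sinh²(κa) / (4E(V₀ − E))]⁻¹ = 1/11990 = 0.0000834.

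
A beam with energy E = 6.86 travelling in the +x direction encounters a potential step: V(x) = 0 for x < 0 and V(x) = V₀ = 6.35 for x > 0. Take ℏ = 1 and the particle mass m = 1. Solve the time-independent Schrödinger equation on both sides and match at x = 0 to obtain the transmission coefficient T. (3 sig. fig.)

T = 0.673

On each side the TISE gives plane waves with k = √(2m(E − V))/ℏ: k₁ = √(2·1·6.86) = 3.704, k₂ = √(2·1·0.51) = 1.010.
Matching ψ and ψ′ at x = 0 gives r = (k₁ − k₂)/(k₁ + k₂), so R = r² = 0.3266 and T = 1 − R = 0.6734.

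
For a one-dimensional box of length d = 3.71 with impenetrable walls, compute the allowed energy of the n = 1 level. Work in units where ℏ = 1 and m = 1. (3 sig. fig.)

E = 0.359

The infinite-well eigenfunctions ψ_n = √(2/d) sin(nπx/d) vanish at both walls, giving E_n = n²π²ℏ²/(2md²).
E_1 = 1² × π² / (2 × 1 × 3.71²) = 0.3585.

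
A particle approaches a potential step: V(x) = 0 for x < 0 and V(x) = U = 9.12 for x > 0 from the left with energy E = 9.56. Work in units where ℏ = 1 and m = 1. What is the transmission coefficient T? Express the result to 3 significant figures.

T = 0.582

On each side the TISE gives plane waves with k = √(2m(E − V))/ℏ: k₁ = √(2·1·9.56) = 4.373, k₂ = √(2·1·0.44) = 0.9381.
Matching ψ and ψ′ at x = 0 gives r = (k₁ − k₂)/(k₁ + k₂), so R = r² = 0.4182 and T = 1 − R = 0.5818.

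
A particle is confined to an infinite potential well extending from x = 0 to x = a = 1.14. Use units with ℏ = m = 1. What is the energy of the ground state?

Requiring ψ(0) = ψ(a) = 0 quantises k = nπ/a, hence E_n = ℏ²k²/2m = n²π²ℏ²/(2ma²).
E_1 = 1² × π² / (2 × 1 × 1.14²) = 3.797.

E = 3.80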